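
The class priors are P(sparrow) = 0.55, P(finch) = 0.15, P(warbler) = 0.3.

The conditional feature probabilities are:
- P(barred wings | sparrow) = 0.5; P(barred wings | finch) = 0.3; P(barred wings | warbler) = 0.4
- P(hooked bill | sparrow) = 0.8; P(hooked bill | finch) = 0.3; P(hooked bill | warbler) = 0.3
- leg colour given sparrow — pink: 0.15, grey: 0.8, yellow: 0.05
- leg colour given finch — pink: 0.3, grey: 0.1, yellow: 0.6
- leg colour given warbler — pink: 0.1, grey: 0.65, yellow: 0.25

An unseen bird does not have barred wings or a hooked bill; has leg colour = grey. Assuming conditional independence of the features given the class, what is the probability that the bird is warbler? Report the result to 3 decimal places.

sparrow: 0.55 × (1−0.5) × (1−0.8) × 0.8 = 0.044
finch: 0.15 × (1−0.3) × (1−0.3) × 0.1 = 0.00735
warbler: 0.3 × (1−0.4) × (1−0.3) × 0.65 = 0.0819
P(warbler | x) = 0.0819 / 0.13325 ≈ 0.615

0.615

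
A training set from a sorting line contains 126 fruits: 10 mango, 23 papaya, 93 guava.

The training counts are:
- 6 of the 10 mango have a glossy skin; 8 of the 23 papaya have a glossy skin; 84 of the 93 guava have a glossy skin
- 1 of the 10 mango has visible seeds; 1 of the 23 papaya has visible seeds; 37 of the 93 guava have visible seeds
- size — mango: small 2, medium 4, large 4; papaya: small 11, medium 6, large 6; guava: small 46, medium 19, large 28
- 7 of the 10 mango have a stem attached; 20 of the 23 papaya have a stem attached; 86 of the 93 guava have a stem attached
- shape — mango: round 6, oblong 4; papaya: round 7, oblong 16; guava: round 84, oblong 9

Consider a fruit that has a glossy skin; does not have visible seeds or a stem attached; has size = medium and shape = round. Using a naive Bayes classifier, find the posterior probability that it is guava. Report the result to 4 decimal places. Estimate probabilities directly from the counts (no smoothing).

mango: (10/126) × (6/10) × (9/10) × (4/10) × (3/10) × (6/10) ≈ 0.00308571
papaya: (23/126) × (8/23) × (22/23) × (6/23) × (3/23) × (7/23) ≈ 0.000628929
guava: (93/126) × (84/93) × (56/93) × (19/93) × (7/93) × (84/93) ≈ 0.00557566
P(guava | x) = 0.00557566 / 0.009290299 ≈ 0.6002

0.6002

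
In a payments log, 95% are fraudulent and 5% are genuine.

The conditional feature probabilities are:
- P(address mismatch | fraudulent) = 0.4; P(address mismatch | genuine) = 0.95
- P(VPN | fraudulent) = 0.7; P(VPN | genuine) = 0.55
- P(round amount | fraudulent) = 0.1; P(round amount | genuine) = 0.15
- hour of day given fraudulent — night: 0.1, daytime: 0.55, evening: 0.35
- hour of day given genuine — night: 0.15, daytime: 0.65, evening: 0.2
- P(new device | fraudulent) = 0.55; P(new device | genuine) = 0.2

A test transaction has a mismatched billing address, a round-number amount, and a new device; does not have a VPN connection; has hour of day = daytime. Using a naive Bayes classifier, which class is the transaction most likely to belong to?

fraudulent: 0.95 × 0.4 × (1−0.7) × 0.1 × 0.55 × 0.55 = 0.0034485
genuine: 0.05 × 0.95 × (1−0.55) × 0.15 × 0.65 × 0.2 = 0.0004168125
Highest score → fraudulent.

fraudulent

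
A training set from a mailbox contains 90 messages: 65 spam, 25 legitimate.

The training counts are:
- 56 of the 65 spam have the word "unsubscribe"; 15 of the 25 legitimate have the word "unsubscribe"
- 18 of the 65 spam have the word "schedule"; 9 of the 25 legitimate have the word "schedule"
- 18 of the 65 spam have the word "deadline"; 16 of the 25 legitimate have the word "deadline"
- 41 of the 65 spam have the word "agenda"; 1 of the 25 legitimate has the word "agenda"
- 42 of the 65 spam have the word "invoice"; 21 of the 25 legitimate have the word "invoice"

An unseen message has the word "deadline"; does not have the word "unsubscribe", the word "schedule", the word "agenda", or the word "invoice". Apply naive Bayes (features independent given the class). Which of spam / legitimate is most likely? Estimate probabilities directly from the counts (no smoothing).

spam: (65/90) × (9/65) × (47/65) × (18/65) × (24/65) × (23/65) ≈ 0.00261611
legitimate: (25/90) × (10/25) × (16/25) × (16/25) × (24/25) × (4/25) ≈ 0.00699051
Highest score → legitimate.

legitimate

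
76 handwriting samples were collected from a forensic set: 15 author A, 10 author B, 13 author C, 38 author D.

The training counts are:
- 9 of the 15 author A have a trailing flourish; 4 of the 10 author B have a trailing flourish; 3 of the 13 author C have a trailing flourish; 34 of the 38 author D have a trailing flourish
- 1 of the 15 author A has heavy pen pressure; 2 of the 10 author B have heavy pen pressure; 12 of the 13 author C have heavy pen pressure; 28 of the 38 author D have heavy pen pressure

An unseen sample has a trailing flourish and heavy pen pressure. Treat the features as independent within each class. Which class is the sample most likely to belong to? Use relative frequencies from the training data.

author D

author A: (15/76) × (9/15) × (1/15) ≈ 0.00789474
author B: (10/76) × (4/10) × (2/10) ≈ 0.0105263
author C: (13/76) × (3/13) × (12/13) ≈ 0.0364372
author D: (38/76) × (34/38) × (28/38) ≈ 0.32964
Highest score → author D.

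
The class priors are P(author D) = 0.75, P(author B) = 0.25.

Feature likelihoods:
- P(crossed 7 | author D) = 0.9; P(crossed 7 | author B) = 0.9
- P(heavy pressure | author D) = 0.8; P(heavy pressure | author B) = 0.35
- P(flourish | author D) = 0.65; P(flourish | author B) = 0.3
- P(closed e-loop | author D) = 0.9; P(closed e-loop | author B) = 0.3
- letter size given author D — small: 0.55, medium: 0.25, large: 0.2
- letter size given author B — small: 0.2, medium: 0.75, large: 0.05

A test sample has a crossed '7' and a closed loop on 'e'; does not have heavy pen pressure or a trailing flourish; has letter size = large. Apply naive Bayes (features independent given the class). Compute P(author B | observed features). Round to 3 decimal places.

0.153

author D: 0.75 × 0.9 × (1−0.8) × (1−0.65) × 0.9 × 0.2 = 0.008505
author B: 0.25 × 0.9 × (1−0.35) × (1−0.3) × 0.3 × 0.05 = 0.001535625
P(author B | x) = 0.001535625 / 0.010040625 ≈ 0.153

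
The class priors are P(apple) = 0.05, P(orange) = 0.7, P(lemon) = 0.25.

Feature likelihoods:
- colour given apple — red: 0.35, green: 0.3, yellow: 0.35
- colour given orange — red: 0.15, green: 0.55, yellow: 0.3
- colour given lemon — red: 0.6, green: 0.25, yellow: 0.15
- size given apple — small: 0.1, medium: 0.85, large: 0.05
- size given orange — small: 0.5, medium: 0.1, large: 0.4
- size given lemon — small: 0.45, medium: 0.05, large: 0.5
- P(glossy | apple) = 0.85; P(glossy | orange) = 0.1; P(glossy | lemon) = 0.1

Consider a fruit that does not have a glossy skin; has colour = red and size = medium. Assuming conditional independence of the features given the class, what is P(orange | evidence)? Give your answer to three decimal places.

apple: 0.05 × 0.35 × 0.85 × (1−0.85) = 0.00223125
orange: 0.7 × 0.15 × 0.1 × (1−0.1) = 0.00945
lemon: 0.25 × 0.6 × 0.05 × (1−0.1) = 0.00675
P(orange | x) = 0.00945 / 0.01843125 ≈ 0.513

0.513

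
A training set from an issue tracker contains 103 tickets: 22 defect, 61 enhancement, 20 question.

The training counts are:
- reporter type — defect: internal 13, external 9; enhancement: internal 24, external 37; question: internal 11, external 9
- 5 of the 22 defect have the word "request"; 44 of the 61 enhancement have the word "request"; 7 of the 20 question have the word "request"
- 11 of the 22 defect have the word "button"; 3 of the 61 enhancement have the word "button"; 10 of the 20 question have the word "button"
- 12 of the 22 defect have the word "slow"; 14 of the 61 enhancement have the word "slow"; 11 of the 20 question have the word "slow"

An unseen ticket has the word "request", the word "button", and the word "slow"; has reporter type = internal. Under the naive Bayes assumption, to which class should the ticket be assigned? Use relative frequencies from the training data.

defect: (22/103) × (13/22) × (5/22) × (11/22) × (12/22) ≈ 0.00782316
enhancement: (61/103) × (24/61) × (44/61) × (3/61) × (14/61) ≈ 0.00189708
question: (20/103) × (11/20) × (7/20) × (10/20) × (11/20) ≈ 0.0102791
Highest score → question.

question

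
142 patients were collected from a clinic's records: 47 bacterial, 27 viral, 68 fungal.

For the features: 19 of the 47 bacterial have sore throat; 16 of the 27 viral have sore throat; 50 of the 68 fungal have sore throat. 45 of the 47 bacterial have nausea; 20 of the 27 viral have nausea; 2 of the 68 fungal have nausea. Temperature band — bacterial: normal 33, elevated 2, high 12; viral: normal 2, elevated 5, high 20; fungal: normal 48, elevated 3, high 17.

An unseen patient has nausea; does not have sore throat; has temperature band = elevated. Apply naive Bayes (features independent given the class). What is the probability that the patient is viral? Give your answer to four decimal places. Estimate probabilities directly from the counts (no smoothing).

bacterial: (47/142) × (28/47) × (45/47) × (2/47) ≈ 0.00803372
viral: (27/142) × (11/27) × (20/27) × (5/27) ≈ 0.0106262
fungal: (68/142) × (18/68) × (2/68) × (3/68) ≈ 0.000164482
P(viral | x) = 0.0106262 / 0.018824402 ≈ 0.5645

0.5645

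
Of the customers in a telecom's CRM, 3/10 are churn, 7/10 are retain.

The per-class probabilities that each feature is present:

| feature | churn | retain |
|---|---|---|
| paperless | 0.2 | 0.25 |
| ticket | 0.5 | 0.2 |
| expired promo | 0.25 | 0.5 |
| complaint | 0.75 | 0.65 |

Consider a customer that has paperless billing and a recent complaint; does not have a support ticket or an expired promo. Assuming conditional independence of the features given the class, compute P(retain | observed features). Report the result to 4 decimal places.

churn: 0.3 × 0.2 × (1−0.5) × (1−0.25) × 0.75 = 0.016875
retain: 0.7 × 0.25 × (1−0.2) × (1−0.5) × 0.65 = 0.0455
P(retain | x) = 0.0455 / 0.062375 ≈ 0.7295

0.7295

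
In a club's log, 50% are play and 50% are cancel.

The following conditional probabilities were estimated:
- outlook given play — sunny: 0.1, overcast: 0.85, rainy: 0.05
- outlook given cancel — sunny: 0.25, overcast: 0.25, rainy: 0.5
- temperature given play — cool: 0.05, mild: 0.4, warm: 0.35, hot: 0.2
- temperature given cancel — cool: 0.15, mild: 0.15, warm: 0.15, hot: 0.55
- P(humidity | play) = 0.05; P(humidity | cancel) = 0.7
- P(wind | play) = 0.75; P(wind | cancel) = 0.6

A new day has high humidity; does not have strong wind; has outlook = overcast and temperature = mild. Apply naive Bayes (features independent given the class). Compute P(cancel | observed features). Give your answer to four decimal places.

play: 0.5 × 0.85 × 0.4 × 0.05 × (1−0.75) = 0.002125
cancel: 0.5 × 0.25 × 0.15 × 0.7 × (1−0.6) = 0.00525
P(cancel | x) = 0.00525 / 0.007375 ≈ 0.7119

0.7119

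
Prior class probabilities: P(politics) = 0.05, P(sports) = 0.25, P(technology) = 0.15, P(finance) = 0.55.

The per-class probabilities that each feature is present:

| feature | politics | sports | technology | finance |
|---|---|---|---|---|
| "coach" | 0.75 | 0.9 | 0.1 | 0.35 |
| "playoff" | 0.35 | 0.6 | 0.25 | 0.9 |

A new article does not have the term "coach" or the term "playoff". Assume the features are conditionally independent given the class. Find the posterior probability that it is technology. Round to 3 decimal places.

0.653

politics: 0.05 × (1−0.75) × (1−0.35) = 0.008125
sports: 0.25 × (1−0.9) × (1−0.6) = 0.01
technology: 0.15 × (1−0.1) × (1−0.25) = 0.10125
finance: 0.55 × (1−0.35) × (1−0.9) = 0.03575
P(technology | x) = 0.10125 / 0.155125 ≈ 0.653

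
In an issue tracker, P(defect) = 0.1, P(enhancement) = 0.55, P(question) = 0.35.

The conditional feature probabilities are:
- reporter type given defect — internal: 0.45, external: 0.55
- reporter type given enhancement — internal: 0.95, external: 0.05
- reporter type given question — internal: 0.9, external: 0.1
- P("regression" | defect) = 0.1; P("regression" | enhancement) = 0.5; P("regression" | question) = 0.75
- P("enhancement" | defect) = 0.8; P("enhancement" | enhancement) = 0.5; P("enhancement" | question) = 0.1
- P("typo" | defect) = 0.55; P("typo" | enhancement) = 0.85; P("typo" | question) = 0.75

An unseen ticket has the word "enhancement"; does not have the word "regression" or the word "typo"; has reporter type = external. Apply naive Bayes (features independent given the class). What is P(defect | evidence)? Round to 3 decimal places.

defect: 0.1 × 0.55 × (1−0.1) × 0.8 × (1−0.55) = 0.01782
enhancement: 0.55 × 0.05 × (1−0.5) × 0.5 × (1−0.85) = 0.00103125
question: 0.35 × 0.1 × (1−0.75) × 0.1 × (1−0.75) = 0.00021875
P(defect | x) = 0.01782 / 0.01907 ≈ 0.934

0.934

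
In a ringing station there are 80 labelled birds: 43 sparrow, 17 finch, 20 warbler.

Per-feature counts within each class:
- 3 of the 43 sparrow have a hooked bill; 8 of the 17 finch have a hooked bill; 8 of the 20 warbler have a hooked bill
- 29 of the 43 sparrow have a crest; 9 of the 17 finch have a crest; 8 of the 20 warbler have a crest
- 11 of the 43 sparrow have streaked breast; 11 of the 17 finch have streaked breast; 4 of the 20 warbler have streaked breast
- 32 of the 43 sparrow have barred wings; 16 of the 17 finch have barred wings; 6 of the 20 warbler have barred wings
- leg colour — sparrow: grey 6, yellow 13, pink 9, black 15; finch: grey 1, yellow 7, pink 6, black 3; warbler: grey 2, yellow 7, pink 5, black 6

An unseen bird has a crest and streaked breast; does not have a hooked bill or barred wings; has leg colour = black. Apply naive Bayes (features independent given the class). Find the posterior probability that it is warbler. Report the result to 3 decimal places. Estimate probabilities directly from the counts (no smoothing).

0.237

sparrow: (43/80) × (40/43) × (29/43) × (11/43) × (11/43) × (15/43) ≈ 0.00769787
finch: (17/80) × (9/17) × (9/17) × (11/17) × (1/17) × (3/17) ≈ 0.000400049
warbler: (20/80) × (12/20) × (8/20) × (4/20) × (14/20) × (6/20) = 0.00252
P(warbler | x) = 0.00252 / 0.010617919 ≈ 0.237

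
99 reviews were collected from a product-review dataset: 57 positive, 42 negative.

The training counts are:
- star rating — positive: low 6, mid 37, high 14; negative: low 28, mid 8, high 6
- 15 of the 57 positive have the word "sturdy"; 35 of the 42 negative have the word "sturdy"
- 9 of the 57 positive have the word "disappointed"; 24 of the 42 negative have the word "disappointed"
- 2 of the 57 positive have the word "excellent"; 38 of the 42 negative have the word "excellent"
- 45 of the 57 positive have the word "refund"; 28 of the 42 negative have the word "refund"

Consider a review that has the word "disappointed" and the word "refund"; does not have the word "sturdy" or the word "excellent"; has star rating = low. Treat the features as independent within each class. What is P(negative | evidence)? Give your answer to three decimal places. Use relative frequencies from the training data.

0.242

positive: (57/99) × (6/57) × (42/57) × (9/57) × (55/57) × (45/57) ≈ 0.00537135
negative: (42/99) × (28/42) × (7/42) × (24/42) × (4/42) × (28/42) ≈ 0.00171022
P(negative | x) = 0.00171022 / 0.00708157 ≈ 0.242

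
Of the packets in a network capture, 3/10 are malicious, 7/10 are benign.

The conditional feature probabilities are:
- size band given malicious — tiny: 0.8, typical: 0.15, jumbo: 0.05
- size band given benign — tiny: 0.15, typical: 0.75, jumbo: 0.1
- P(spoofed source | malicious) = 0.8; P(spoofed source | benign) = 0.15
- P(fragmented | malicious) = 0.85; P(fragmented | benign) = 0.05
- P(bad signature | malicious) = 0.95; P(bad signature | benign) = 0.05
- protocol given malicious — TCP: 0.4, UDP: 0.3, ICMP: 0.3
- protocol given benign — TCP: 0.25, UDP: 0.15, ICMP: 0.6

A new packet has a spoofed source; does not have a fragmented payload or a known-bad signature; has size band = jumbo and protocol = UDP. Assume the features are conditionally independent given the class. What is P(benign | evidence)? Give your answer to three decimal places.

malicious: 0.3 × 0.05 × 0.8 × (1−0.85) × (1−0.95) × 0.3 = 0.000027
benign: 0.7 × 0.1 × 0.15 × (1−0.05) × (1−0.05) × 0.15 = 0.0014214375
P(benign | x) = 0.0014214375 / 0.0014484375 ≈ 0.981

0.981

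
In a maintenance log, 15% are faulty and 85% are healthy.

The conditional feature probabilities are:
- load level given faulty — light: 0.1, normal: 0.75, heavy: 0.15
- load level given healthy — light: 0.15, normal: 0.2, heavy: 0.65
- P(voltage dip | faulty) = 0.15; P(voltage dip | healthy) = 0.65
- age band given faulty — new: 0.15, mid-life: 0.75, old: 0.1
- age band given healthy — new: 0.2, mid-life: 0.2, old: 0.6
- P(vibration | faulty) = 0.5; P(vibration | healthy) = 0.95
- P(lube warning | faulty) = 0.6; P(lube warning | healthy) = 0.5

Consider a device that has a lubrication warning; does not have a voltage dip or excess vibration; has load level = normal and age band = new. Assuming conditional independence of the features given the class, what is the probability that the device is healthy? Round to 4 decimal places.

0.0647

faulty: 0.15 × 0.75 × (1−0.15) × 0.15 × (1−0.5) × 0.6 = 0.004303125
healthy: 0.85 × 0.2 × (1−0.65) × 0.2 × (1−0.95) × 0.5 = 0.0002975
P(healthy | x) = 0.0002975 / 0.004600625 ≈ 0.0647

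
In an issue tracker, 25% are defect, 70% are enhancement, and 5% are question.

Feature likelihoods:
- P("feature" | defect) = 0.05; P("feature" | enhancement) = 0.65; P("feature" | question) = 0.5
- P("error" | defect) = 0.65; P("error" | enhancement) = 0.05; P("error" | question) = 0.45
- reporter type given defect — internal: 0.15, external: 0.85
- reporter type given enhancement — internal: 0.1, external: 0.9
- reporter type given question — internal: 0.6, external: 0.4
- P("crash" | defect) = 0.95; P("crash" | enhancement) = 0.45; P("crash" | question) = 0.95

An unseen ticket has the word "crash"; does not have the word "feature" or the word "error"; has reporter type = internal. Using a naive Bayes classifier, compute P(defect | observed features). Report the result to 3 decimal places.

defect: 0.25 × (1−0.05) × (1−0.65) × 0.15 × 0.95 = 0.0118453125
enhancement: 0.7 × (1−0.65) × (1−0.05) × 0.1 × 0.45 = 0.01047375
question: 0.05 × (1−0.5) × (1−0.45) × 0.6 × 0.95 = 0.0078375
P(defect | x) = 0.0118453125 / 0.0301565625 ≈ 0.393

0.393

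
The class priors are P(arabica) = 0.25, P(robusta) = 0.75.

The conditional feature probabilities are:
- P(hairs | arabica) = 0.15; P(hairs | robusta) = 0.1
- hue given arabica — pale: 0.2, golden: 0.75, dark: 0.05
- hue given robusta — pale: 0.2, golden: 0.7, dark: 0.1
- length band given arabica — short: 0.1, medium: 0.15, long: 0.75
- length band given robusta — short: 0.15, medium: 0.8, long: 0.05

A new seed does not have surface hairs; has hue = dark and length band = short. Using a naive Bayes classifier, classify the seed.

arabica: 0.25 × (1−0.15) × 0.05 × 0.1 = 0.0010625
robusta: 0.75 × (1−0.1) × 0.1 × 0.15 = 0.010125
Highest score → robusta.

robusta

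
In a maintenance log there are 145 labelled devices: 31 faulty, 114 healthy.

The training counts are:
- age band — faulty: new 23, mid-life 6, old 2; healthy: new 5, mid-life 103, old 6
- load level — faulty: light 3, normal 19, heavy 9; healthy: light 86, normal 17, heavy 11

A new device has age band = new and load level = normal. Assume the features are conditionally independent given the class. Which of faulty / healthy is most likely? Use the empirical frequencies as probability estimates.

faulty

faulty: (31/145) × (23/31) × (19/31) ≈ 0.0972191
healthy: (114/145) × (5/114) × (17/114) ≈ 0.00514217
Highest score → faulty.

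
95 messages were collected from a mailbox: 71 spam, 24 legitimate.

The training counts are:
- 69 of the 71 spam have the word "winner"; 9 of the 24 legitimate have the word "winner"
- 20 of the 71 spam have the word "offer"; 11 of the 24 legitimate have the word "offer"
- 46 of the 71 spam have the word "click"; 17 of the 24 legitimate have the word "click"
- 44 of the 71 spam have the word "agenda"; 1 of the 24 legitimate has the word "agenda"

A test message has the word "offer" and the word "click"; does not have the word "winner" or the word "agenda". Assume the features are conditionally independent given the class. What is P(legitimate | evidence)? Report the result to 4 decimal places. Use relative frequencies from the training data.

spam: (71/95) × (2/71) × (20/71) × (46/71) × (27/71) ≈ 0.00146111
legitimate: (24/95) × (15/24) × (11/24) × (17/24) × (23/24) ≈ 0.0491251
P(legitimate | x) = 0.0491251 / 0.05058621 ≈ 0.9711

0.9711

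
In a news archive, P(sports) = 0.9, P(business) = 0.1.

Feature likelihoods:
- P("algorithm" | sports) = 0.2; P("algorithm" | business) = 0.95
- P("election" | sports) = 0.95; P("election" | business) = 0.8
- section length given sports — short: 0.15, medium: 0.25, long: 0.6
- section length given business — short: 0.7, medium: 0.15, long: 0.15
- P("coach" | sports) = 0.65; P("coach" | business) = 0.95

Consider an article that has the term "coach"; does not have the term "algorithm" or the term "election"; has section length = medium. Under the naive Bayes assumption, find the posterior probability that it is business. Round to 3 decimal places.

0.024

sports: 0.9 × (1−0.2) × (1−0.95) × 0.25 × 0.65 = 0.00585
business: 0.1 × (1−0.95) × (1−0.8) × 0.15 × 0.95 = 0.0001425
P(business | x) = 0.0001425 / 0.0059925 ≈ 0.024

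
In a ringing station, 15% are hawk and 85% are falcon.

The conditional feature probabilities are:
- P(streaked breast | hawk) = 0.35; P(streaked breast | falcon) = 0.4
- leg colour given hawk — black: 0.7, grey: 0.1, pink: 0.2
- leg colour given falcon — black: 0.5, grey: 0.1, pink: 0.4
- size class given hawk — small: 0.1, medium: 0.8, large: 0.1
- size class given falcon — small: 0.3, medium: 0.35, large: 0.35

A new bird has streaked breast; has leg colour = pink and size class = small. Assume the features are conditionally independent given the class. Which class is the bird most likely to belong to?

hawk: 0.15 × 0.35 × 0.2 × 0.1 = 0.00105
falcon: 0.85 × 0.4 × 0.4 × 0.3 = 0.0408
Highest score → falcon.

falcon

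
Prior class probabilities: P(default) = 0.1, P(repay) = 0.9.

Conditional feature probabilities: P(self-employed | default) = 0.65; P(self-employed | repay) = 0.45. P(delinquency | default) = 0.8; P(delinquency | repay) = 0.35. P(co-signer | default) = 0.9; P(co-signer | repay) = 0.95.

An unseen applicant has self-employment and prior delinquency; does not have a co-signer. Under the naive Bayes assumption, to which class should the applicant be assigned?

repay

default: 0.1 × 0.65 × 0.8 × (1−0.9) = 0.0052
repay: 0.9 × 0.45 × 0.35 × (1−0.95) = 0.0070875
Highest score → repay.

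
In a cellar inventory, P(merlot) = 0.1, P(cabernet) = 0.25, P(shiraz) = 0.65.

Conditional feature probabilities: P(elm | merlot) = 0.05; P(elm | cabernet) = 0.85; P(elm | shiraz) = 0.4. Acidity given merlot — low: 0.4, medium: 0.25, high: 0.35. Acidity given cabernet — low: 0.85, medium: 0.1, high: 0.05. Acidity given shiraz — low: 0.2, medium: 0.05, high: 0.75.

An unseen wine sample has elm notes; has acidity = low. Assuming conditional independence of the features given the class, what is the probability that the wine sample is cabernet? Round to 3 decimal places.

0.770

merlot: 0.1 × 0.05 × 0.4 = 0.002
cabernet: 0.25 × 0.85 × 0.85 = 0.180625
shiraz: 0.65 × 0.4 × 0.2 = 0.052
P(cabernet | x) = 0.180625 / 0.234625 ≈ 0.770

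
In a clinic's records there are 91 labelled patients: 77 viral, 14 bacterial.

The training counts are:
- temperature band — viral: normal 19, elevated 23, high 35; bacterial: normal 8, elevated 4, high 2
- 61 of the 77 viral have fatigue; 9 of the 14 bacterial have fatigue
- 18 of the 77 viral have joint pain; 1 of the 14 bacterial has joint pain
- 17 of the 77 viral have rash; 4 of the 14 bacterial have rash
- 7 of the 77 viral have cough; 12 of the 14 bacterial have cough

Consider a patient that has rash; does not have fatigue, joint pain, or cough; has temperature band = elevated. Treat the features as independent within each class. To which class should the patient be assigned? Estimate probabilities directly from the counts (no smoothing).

viral

viral: (77/91) × (23/77) × (16/77) × (59/77) × (17/77) × (70/77) ≈ 0.00807686
bacterial: (14/91) × (4/14) × (5/14) × (13/14) × (4/14) × (2/14) ≈ 0.00059499
Highest score → viral.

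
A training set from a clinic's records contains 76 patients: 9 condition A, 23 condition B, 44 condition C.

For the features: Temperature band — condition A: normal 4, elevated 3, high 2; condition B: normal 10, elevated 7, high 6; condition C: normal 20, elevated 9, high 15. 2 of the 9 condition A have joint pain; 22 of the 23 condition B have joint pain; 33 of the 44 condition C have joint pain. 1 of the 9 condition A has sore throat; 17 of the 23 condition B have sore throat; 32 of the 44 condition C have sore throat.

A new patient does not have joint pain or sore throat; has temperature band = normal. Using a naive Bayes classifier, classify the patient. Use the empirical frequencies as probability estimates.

condition A

condition A: (9/76) × (4/9) × (7/9) × (8/9) ≈ 0.0363873
condition B: (23/76) × (10/23) × (1/23) × (6/23) ≈ 0.00149239
condition C: (44/76) × (20/44) × (11/44) × (12/44) ≈ 0.0179426
Highest score → condition A.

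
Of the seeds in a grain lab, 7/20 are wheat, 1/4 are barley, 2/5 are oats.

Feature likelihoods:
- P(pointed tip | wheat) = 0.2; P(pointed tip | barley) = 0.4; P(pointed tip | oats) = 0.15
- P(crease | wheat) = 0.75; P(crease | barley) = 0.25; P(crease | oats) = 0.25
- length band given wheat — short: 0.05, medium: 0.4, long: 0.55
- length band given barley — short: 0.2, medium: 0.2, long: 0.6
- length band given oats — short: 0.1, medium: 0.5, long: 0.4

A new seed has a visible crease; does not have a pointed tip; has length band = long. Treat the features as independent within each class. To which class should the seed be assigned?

wheat: 0.35 × (1−0.2) × 0.75 × 0.55 = 0.1155
barley: 0.25 × (1−0.4) × 0.25 × 0.6 = 0.0225
oats: 0.4 × (1−0.15) × 0.25 × 0.4 = 0.034
Highest score → wheat.

wheat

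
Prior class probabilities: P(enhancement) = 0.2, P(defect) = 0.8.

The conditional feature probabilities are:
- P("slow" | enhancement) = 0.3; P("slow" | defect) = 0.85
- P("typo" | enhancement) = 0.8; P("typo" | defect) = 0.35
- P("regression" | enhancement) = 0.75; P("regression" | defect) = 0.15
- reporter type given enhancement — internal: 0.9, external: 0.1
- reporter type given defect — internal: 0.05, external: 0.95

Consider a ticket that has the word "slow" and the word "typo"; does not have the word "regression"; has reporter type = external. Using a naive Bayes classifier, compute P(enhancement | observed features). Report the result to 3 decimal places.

0.006

enhancement: 0.2 × 0.3 × 0.8 × (1−0.75) × 0.1 = 0.0012
defect: 0.8 × 0.85 × 0.35 × (1−0.15) × 0.95 = 0.192185
P(enhancement | x) = 0.0012 / 0.193385 ≈ 0.006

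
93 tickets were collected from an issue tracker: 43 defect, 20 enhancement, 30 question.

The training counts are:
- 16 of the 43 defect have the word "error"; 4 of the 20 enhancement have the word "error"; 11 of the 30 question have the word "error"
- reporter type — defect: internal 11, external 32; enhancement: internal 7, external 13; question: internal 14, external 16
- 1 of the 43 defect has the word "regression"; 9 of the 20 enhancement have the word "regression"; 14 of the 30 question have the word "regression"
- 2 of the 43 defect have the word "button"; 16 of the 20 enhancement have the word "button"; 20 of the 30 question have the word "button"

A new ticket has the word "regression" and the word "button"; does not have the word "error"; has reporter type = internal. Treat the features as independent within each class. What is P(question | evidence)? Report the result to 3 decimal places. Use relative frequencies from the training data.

defect: (43/93) × (27/43) × (11/43) × (1/43) × (2/43) ≈ 0.0000803338
enhancement: (20/93) × (16/20) × (7/20) × (9/20) × (16/20) ≈ 0.0216774
question: (30/93) × (19/30) × (14/30) × (14/30) × (20/30) ≈ 0.0296615
P(question | x) = 0.0296615 / 0.0514192338 ≈ 0.577

0.577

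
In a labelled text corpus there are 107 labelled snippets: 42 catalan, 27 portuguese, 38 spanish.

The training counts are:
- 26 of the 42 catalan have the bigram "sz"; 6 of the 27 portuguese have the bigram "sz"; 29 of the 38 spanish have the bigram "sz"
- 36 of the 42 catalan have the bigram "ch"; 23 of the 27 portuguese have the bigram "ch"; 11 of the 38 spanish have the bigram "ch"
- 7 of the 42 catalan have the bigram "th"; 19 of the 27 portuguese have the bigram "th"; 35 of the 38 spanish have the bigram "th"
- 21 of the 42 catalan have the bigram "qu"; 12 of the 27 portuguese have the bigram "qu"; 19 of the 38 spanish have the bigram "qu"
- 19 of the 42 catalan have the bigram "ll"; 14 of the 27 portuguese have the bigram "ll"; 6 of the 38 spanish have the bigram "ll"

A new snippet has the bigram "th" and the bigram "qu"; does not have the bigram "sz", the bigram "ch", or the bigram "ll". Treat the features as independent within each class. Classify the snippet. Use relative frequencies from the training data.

catalan: (42/107) × (16/42) × (6/42) × (7/42) × (21/42) × (23/42) ≈ 0.000974845
portuguese: (27/107) × (21/27) × (4/27) × (19/27) × (12/27) × (13/27) ≈ 0.00437843
spanish: (38/107) × (9/38) × (27/38) × (35/38) × (19/38) × (32/38) ≈ 0.0231771
Highest score → spanish.

spanish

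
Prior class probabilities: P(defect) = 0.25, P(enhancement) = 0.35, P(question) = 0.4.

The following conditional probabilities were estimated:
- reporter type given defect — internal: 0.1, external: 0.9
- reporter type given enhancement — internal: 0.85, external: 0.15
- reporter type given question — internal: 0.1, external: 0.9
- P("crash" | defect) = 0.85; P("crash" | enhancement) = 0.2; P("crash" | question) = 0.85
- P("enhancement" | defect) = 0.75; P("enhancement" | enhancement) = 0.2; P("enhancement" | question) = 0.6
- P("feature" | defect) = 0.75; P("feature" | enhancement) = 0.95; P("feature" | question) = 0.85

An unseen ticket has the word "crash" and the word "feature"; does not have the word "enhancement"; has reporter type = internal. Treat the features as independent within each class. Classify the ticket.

defect: 0.25 × 0.1 × 0.85 × (1−0.75) × 0.75 = 0.003984375
enhancement: 0.35 × 0.85 × 0.2 × (1−0.2) × 0.95 = 0.04522
question: 0.4 × 0.1 × 0.85 × (1−0.6) × 0.85 = 0.01156
Highest score → enhancement.

enhancement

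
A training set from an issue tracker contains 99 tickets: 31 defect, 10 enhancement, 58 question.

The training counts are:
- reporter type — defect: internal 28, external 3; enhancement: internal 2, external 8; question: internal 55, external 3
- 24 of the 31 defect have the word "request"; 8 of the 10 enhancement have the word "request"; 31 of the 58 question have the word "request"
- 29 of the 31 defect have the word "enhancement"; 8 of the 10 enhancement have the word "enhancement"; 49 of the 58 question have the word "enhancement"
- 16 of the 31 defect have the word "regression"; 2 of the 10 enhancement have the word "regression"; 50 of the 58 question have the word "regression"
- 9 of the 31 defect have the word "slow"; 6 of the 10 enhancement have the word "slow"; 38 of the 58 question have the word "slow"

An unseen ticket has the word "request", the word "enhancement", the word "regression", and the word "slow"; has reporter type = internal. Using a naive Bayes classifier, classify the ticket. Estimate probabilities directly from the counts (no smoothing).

question

defect: (31/99) × (28/31) × (24/31) × (29/31) × (16/31) × (9/31) ≈ 0.0306936
enhancement: (10/99) × (2/10) × (8/10) × (8/10) × (2/10) × (6/10) ≈ 0.00155152
question: (58/99) × (55/58) × (31/58) × (49/58) × (50/58) × (38/58) ≈ 0.141686
Highest score → question.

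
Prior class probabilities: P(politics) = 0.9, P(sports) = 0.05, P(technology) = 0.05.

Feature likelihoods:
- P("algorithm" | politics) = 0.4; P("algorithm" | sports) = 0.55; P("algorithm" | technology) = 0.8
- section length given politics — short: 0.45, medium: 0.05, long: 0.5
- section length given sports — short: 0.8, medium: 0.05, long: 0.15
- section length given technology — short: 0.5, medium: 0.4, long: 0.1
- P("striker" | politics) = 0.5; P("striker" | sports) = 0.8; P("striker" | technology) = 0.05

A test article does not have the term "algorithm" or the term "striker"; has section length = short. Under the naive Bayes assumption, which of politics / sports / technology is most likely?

politics: 0.9 × (1−0.4) × 0.45 × (1−0.5) = 0.1215
sports: 0.05 × (1−0.55) × 0.8 × (1−0.8) = 0.0036
technology: 0.05 × (1−0.8) × 0.5 × (1−0.05) = 0.00475
Highest score → politics.

politics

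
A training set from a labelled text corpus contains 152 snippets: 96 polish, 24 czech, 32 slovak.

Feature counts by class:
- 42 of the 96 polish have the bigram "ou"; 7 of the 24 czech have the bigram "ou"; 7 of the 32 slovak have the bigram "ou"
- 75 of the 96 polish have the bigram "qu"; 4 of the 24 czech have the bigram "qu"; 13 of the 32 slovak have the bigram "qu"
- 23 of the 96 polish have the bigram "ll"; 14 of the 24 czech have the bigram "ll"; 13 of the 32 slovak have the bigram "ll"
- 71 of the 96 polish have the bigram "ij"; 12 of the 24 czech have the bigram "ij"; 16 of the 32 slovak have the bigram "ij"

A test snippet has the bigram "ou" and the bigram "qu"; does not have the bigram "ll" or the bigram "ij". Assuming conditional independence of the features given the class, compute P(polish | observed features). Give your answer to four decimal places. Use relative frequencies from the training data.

0.8567

polish: (96/152) × (42/96) × (75/96) × (73/96) × (25/96) ≈ 0.042748
czech: (24/152) × (7/24) × (4/24) × (10/24) × (12/24) ≈ 0.00159905
slovak: (32/152) × (7/32) × (13/32) × (19/32) × (16/32) = 0.00555419921875
P(polish | x) = 0.042748 / 0.04990124921875 ≈ 0.8567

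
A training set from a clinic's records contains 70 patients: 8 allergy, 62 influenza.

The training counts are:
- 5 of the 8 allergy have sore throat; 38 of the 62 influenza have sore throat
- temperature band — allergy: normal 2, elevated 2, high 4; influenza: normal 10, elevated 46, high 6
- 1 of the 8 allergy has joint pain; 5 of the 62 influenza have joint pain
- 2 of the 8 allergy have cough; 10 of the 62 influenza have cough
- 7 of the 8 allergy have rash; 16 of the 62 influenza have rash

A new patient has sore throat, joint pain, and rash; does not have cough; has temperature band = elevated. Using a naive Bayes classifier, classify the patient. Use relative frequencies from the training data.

influenza

allergy: (8/70) × (5/8) × (2/8) × (1/8) × (6/8) × (7/8) = 0.00146484375
influenza: (62/70) × (38/62) × (46/62) × (5/62) × (52/62) × (16/62) ≈ 0.00703024
Highest score → influenza.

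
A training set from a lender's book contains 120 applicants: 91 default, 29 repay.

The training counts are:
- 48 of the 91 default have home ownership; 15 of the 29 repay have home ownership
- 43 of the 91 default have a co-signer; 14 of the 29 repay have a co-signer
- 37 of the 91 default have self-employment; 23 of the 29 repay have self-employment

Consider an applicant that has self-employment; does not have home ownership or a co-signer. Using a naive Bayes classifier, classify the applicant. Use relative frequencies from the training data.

default

default: (91/120) × (43/91) × (48/91) × (37/91) ≈ 0.0768506
repay: (29/120) × (14/29) × (15/29) × (23/29) ≈ 0.0478597
Highest score → default.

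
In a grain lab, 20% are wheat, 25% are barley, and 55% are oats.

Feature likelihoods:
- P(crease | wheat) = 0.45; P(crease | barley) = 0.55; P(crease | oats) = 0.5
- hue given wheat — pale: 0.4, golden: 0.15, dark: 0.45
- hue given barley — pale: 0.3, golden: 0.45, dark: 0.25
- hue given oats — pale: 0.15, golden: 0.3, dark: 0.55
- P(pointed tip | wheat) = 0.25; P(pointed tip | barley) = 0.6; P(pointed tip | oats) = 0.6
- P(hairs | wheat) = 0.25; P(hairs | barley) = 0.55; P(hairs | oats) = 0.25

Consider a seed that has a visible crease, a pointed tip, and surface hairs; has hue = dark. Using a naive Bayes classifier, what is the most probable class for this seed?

wheat: 0.2 × 0.45 × 0.45 × 0.25 × 0.25 = 0.00253125
barley: 0.25 × 0.55 × 0.25 × 0.6 × 0.55 = 0.01134375
oats: 0.55 × 0.5 × 0.55 × 0.6 × 0.25 = 0.0226875
Highest score → oats.

oats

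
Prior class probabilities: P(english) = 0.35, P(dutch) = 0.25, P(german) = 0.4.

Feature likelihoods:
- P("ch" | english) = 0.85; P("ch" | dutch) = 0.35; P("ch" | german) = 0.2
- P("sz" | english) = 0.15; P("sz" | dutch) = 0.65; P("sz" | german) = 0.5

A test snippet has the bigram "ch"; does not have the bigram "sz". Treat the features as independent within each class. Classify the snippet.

english: 0.35 × 0.85 × (1−0.15) = 0.252875
dutch: 0.25 × 0.35 × (1−0.65) = 0.030625
german: 0.4 × 0.2 × (1−0.5) = 0.04
Highest score → english.

english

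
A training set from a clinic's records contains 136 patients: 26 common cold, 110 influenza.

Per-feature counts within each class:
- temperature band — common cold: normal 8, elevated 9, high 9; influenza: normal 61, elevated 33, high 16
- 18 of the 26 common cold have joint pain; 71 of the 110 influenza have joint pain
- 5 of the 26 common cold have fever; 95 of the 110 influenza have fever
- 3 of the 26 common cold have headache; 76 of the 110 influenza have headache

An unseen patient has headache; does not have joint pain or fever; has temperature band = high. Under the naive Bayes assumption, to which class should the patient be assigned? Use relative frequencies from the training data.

common cold: (26/136) × (9/26) × (8/26) × (21/26) × (3/26) ≈ 0.00189764
influenza: (110/136) × (16/110) × (39/110) × (15/110) × (76/110) ≈ 0.00392982
Highest score → influenza.

influenza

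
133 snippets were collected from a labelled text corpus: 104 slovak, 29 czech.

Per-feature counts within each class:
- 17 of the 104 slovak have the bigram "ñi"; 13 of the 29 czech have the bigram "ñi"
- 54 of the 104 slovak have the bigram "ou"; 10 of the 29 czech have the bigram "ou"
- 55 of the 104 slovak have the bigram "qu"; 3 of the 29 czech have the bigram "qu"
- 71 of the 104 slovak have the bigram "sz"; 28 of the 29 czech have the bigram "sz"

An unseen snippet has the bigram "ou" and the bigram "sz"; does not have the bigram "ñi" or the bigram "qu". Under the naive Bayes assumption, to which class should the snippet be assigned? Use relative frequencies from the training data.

slovak

slovak: (104/133) × (87/104) × (54/104) × (49/104) × (71/104) ≈ 0.109249
czech: (29/133) × (16/29) × (10/29) × (26/29) × (28/29) ≈ 0.0359092
Highest score → slovak.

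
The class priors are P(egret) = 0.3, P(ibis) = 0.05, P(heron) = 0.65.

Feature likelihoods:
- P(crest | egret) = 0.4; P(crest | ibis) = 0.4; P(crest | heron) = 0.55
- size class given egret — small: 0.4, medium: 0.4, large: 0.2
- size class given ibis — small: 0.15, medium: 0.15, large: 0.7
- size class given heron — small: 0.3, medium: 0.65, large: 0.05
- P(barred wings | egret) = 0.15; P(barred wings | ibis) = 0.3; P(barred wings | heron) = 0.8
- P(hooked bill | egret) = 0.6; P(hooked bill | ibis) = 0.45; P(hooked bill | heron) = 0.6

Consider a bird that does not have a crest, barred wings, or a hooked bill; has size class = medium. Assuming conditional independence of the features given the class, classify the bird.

egret

egret: 0.3 × (1−0.4) × 0.4 × (1−0.15) × (1−0.6) = 0.02448
ibis: 0.05 × (1−0.4) × 0.15 × (1−0.3) × (1−0.45) = 0.0017325
heron: 0.65 × (1−0.55) × 0.65 × (1−0.8) × (1−0.6) = 0.01521
Highest score → egret.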